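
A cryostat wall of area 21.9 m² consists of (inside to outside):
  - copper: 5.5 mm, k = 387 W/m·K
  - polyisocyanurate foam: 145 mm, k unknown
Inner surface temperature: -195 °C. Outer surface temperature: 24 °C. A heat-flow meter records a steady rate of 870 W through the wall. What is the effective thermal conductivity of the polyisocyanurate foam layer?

Model the wall as resistances in series:
R_copper = L/(kA) = 0.0055/(387×21.9) = 6.489×10^-7 K/W
Sum of known resistances R_other = 6.489×10^-7 K/W
Total R = ΔT/Q = 219/870 = 0.2517 K/W
R_polyisocyanurate foam = R_total − R_other = 0.2517 K/W
k = L/(R·A) = 0.145/(0.2517×21.9)

k ≈ 0.0263 W/(m·K)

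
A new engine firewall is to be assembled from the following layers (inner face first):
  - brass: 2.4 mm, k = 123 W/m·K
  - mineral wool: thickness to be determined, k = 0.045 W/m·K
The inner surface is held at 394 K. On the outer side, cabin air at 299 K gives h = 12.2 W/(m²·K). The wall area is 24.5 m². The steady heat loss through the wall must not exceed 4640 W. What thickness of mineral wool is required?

Model the wall as resistances in series:
R_brass = L/(kA) = 0.0024/(123×24.5) = 7.964×10^-7 K/W
R_outer film = 1/(h_o·A) = 1/(12.2×24.5) = 0.003346 K/W
Sum of the known resistances R_other = 0.003346 K/W
Required total resistance R_tot = ΔT/Q_allow = 95/4640 = 0.02047 K/W
R_mineral wool = R_tot − R_other = 0.01713 K/W
L = R·k·A = 0.01713×0.045×24.5

L ≈ 18.9 mm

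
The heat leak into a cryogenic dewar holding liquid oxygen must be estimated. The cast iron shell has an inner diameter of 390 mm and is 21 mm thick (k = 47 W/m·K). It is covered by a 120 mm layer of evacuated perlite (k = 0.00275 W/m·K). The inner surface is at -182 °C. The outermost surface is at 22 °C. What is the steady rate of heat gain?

Q ≈ 4.26 W

Each spherical layer contributes R = (1/r_i − 1/r_o)/(4πk):
R_cast iron shell = (1/0.195 − 1/0.216)/(4π×47) = 8.442×10^-4 K/W
R_evacuated perlite = (1/0.216 − 1/0.336)/(4π×0.00275) = 47.85 K/W
R_total = 47.85 K/W
Q = ΔT/R_total = 204/47.85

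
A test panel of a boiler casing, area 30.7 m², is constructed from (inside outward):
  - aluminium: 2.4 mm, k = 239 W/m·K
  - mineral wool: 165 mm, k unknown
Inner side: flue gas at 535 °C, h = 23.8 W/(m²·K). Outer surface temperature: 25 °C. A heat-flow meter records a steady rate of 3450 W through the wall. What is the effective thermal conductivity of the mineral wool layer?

k ≈ 0.0367 W/(m·K)

Treating each layer as a thermal resistance in series:
R_inner film = 1/(h_i·A) = 1/(23.8×30.7) = 0.001369 K/W
R_aluminium = L/(kA) = 0.0024/(239×30.7) = 3.271×10^-7 K/W
Sum of known resistances R_other = 0.001369 K/W
Total R = ΔT/Q = 510/3450 = 0.1478 K/W
R_mineral wool = R_total − R_other = 0.1465 K/W
k = L/(R·A) = 0.165/(0.1465×30.7)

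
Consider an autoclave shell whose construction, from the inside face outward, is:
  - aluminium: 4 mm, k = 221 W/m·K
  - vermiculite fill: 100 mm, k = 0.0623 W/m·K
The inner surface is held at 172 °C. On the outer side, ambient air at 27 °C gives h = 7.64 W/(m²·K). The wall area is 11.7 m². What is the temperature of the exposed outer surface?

Model the wall as resistances in series:
R_aluminium = L/(kA) = 0.004/(221×11.7) = 1.547×10^-6 K/W
R_vermiculite fill = L/(kA) = 0.1/(0.0623×11.7) = 0.1372 K/W
R_outer film = 1/(h_o·A) = 1/(7.64×11.7) = 0.01119 K/W
R_total = 0.1484 K/W;  Q = ΔT/R_total = 145/0.1484 = 977.2 W
T_interface = T_inner − Q·ΣR(inner→interface) = 172 − 977×0.1372

T ≈ 37.9 °C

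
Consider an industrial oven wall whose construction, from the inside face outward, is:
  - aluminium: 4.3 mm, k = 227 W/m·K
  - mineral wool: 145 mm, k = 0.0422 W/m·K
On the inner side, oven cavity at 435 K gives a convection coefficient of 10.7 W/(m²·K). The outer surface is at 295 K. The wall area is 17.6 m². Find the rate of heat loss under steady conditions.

Treating each layer as a thermal resistance in series:
R_inner film = 1/(h_i·A) = 1/(10.7×17.6) = 0.00531 K/W
R_aluminium = L/(kA) = 0.0043/(227×17.6) = 1.076×10^-6 K/W
R_mineral wool = L/(kA) = 0.145/(0.0422×17.6) = 0.1952 K/W
R_total = 0.2005 K/W
Q = ΔT / R_total = 140 / 0.2005

Q ≈ 698 W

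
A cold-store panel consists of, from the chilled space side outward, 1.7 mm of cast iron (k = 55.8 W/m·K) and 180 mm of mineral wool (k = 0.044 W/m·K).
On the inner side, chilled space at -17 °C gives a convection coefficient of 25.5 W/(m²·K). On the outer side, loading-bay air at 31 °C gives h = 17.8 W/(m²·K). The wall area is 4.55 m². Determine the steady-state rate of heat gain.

Treating each layer as a thermal resistance in series:
R_inner film = 1/(h_i·A) = 1/(25.5×4.55) = 0.008619 K/W
R_cast iron = L/(kA) = 0.0017/(55.8×4.55) = 6.696×10^-6 K/W
R_mineral wool = L/(kA) = 0.18/(0.044×4.55) = 0.8991 K/W
R_outer film = 1/(h_o·A) = 1/(17.8×4.55) = 0.01235 K/W
R_total = 0.9201 K/W
Q = ΔT / R_total = 48 / 0.9201

Q ≈ 52.2 W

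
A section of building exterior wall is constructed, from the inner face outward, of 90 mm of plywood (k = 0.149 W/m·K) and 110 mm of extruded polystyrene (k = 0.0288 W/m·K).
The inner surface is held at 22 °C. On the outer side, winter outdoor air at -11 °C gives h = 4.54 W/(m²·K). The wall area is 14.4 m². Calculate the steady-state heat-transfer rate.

Using the resistance-network approach (series):
R_plywood = L/(kA) = 0.09/(0.149×14.4) = 0.04195 K/W
R_extruded polystyrene = L/(kA) = 0.11/(0.0288×14.4) = 0.2652 K/W
R_outer film = 1/(h_o·A) = 1/(4.54×14.4) = 0.0153 K/W
R_total = 0.3225 K/W
Q = ΔT / R_total = 33 / 0.3225

Q ≈ 102 W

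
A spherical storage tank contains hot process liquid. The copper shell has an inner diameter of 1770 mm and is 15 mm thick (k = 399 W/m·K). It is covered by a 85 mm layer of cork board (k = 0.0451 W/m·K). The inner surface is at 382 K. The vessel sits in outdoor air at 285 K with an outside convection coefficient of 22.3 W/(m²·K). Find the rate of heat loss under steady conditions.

Q ≈ 561 W

Each spherical layer contributes R = (1/r_i − 1/r_o)/(4πk):
R_copper shell = (1/0.885 − 1/0.9)/(4π×399) = 3.756×10^-6 K/W
R_cork board = (1/0.9 − 1/0.985)/(4π×0.0451) = 0.1692 K/W
R_outer film = 1/(h·4πr_o²) = 1/(22.3×4π×0.985²) = 0.003678 K/W
R_total = 0.1729 K/W
Q = ΔT/R_total = 97/0.1729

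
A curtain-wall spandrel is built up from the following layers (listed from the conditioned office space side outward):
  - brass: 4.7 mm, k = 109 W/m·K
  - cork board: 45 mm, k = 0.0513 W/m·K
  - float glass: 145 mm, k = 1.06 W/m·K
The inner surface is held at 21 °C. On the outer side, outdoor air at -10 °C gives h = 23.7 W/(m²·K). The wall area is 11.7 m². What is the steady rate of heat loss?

Thermal resistances in series:
R_brass = L/(kA) = 0.0047/(109×11.7) = 3.685×10^-6 K/W
R_cork board = L/(kA) = 0.045/(0.0513×11.7) = 0.07497 K/W
R_float glass = L/(kA) = 0.145/(1.06×11.7) = 0.01169 K/W
R_outer film = 1/(h_o·A) = 1/(23.7×11.7) = 0.003606 K/W
R_total = 0.09028 K/W
Q = ΔT / R_total = 31 / 0.09028

Q ≈ 343 W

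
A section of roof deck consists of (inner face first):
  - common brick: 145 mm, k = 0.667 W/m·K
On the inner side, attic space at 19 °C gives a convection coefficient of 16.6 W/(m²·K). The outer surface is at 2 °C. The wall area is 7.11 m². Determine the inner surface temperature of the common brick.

T ≈ 15.3 °C

Model the wall as resistances in series:
R_inner film = 1/(h_i·A) = 1/(16.6×7.11) = 0.008473 K/W
R_common brick = L/(kA) = 0.145/(0.667×7.11) = 0.03058 K/W
R_total = 0.03905 K/W;  Q = ΔT/R_total = 17/0.03905 = 435.4 W
T_interface = T_inner − Q·ΣR(inner→interface) = 19 − 435×0.008473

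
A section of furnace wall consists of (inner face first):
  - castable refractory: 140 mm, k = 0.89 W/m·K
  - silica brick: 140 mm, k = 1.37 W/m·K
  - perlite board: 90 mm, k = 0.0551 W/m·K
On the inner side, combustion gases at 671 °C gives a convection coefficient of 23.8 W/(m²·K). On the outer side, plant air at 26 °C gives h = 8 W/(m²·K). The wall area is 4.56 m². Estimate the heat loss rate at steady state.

Thermal resistances in series:
R_inner film = 1/(h_i·A) = 1/(23.8×4.56) = 0.009214 K/W
R_castable refractory = L/(kA) = 0.14/(0.89×4.56) = 0.0345 K/W
R_silica brick = L/(kA) = 0.14/(1.37×4.56) = 0.02241 K/W
R_perlite board = L/(kA) = 0.09/(0.0551×4.56) = 0.3582 K/W
R_outer film = 1/(h_o·A) = 1/(8×4.56) = 0.02741 K/W
R_total = 0.4517 K/W
Q = ΔT / R_total = 645 / 0.4517

Q ≈ 1430 W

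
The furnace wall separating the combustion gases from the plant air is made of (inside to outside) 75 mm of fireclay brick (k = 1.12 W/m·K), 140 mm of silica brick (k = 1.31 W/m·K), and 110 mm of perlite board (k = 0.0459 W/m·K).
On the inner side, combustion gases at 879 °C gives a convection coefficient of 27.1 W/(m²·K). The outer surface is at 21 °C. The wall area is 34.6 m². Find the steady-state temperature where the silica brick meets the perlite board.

T ≈ 810 °C

Using the resistance-network approach (series):
R_inner film = 1/(h_i·A) = 1/(27.1×34.6) = 0.001066 K/W
R_fireclay brick = L/(kA) = 0.075/(1.12×34.6) = 0.001935 K/W
R_silica brick = L/(kA) = 0.14/(1.31×34.6) = 0.003089 K/W
R_perlite board = L/(kA) = 0.11/(0.0459×34.6) = 0.06926 K/W
R_total = 0.07535 K/W;  Q = ΔT/R_total = 858/0.07535 = 11390 W
T_interface = T_inner − Q·ΣR(inner→interface) = 879 − 11400×0.006091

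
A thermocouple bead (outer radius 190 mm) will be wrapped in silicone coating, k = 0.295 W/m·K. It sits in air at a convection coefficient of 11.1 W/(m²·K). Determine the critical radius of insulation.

r_cr ≈ 53.2 mm

For a sphere r_cr = 2k/h = 2×0.295/11.1
r_cr = 53.2 mm; since the bare radius (190 mm) is above r_cr, any added insulation will reduce heat loss.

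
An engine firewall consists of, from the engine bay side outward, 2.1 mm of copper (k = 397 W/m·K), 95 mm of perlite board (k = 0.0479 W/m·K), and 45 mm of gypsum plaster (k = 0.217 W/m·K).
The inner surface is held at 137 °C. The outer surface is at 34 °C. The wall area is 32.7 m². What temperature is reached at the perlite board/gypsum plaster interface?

T ≈ 43.8 °C

Series thermal resistances:
R_copper = L/(kA) = 0.0021/(397×32.7) = 1.618×10^-7 K/W
R_perlite board = L/(kA) = 0.095/(0.0479×32.7) = 0.06065 K/W
R_gypsum plaster = L/(kA) = 0.045/(0.217×32.7) = 0.006342 K/W
R_total = 0.06699 K/W;  Q = ΔT/R_total = 103/0.06699 = 1537 W
T_interface = T_inner − Q·ΣR(inner→interface) = 137 − 1540×0.06065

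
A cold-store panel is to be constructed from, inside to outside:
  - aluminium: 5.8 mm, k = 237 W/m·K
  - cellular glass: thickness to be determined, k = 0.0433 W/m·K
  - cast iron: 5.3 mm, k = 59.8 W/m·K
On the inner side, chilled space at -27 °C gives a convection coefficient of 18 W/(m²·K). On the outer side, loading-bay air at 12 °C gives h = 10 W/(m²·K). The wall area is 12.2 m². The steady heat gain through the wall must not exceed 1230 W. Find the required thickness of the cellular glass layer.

L ≈ 10 mm

Model the wall as resistances in series:
R_inner film = 1/(h_i·A) = 1/(18×12.2) = 0.004554 K/W
R_aluminium = L/(kA) = 0.0058/(237×12.2) = 2.006×10^-6 K/W
R_cast iron = L/(kA) = 0.0053/(59.8×12.2) = 7.265×10^-6 K/W
R_outer film = 1/(h_o·A) = 1/(10×12.2) = 0.008197 K/W
Sum of the known resistances R_other = 0.01276 K/W
Required total resistance R_tot = ΔT/Q_allow = 39/1230 = 0.03171 K/W
R_cellular glass = R_tot − R_other = 0.01895 K/W
L = R·k·A = 0.01895×0.0433×12.2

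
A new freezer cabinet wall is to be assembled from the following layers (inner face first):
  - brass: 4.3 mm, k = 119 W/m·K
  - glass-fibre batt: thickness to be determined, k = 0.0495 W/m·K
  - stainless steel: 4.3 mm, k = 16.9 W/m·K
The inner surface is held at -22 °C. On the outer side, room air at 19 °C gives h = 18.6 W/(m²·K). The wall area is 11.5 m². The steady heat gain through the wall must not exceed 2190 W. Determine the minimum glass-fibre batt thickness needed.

Treating each layer as a thermal resistance in series:
R_brass = L/(kA) = 0.0043/(119×11.5) = 3.142×10^-6 K/W
R_stainless steel = L/(kA) = 0.0043/(16.9×11.5) = 2.213×10^-5 K/W
R_outer film = 1/(h_o·A) = 1/(18.6×11.5) = 0.004675 K/W
Sum of the known resistances R_other = 0.0047 K/W
Required total resistance R_tot = ΔT/Q_allow = 41/2190 = 0.01872 K/W
R_glass-fibre batt = R_tot − R_other = 0.01402 K/W
L = R·k·A = 0.01402×0.0495×11.5

L ≈ 7.98 mm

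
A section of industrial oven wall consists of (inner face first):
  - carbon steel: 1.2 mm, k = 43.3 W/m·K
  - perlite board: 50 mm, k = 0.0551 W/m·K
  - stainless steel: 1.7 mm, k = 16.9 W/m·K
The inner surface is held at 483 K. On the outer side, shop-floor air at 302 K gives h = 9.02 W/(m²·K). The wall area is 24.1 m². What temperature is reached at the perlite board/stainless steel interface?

Treating each layer as a thermal resistance in series:
R_carbon steel = L/(kA) = 0.0012/(43.3×24.1) = 1.15×10^-6 K/W
R_perlite board = L/(kA) = 0.05/(0.0551×24.1) = 0.03765 K/W
R_stainless steel = L/(kA) = 0.0017/(16.9×24.1) = 4.174×10^-6 K/W
R_outer film = 1/(h_o·A) = 1/(9.02×24.1) = 0.0046 K/W
R_total = 0.04226 K/W;  Q = ΔT/R_total = 181/0.04226 = 4283 W
T_interface = T_inner − Q·ΣR(inner→interface) = 483 − 4280×0.03765

T ≈ 322 K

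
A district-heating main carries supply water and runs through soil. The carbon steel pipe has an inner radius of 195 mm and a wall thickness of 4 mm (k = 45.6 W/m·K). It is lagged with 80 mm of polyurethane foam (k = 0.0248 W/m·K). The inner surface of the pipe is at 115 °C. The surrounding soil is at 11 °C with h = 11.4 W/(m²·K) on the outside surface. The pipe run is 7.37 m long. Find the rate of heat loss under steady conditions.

Q ≈ 345 W

Per-layer cylindrical resistances, series-summed:
R_carbon steel pipe wall = ln(199/195)/(2π×45.6×7.37) = 9.616×10^-6 K/W
R_polyurethane foam = ln(279/199)/(2π×0.0248×7.37) = 0.2942 K/W
R_outer film = 1/(h_o·2πr_oL) = 1/(11.4×2π×0.279×7.37) = 0.00679 K/W
R_total = 0.301 K/W
Q = ΔT/R_total = 104/0.301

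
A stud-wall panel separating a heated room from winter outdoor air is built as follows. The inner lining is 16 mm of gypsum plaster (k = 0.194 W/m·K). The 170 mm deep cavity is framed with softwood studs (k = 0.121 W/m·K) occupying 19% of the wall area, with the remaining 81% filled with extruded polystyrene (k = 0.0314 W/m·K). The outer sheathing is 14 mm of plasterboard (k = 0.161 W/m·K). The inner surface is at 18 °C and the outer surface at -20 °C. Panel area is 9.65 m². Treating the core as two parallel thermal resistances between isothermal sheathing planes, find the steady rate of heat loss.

Sheathing layers in series; stud and cavity paths in parallel between them.
R_inner = 0.016/(0.194×9.65) = 0.008547 K/W
R_stud  = 0.17/(0.121×0.19×9.65) = 0.7663 K/W
R_cav   = 0.17/(0.0314×0.81×9.65) = 0.6926 K/W
1/R_core = 1/R_stud + 1/R_cav → R_core = 0.3638 K/W
R_outer = 0.014/(0.161×9.65) = 0.009011 K/W
R_total = 0.3814 K/W
Q = ΔT/R_total = 38/0.3814

Q ≈ 99.6 W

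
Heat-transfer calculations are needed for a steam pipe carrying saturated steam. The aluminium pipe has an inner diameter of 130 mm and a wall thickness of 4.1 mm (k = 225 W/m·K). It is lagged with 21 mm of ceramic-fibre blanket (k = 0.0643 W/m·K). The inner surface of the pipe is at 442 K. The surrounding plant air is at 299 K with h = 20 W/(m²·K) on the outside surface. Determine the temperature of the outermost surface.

T ≈ 316 K

Treating each annulus and film as a series resistance:
R_aluminium pipe wall = ln(69.1/65)/(2π×225×1) = 4.327×10^-5 K/W
R_ceramic-fibre blanket = ln(90.1/69.1)/(2π×0.0643×1) = 0.6568 K/W
R_outer film = 1/(h_o·2πr_oL) = 1/(20×2π×0.0901×1) = 0.08832 K/W
R_total = 0.7452 K/W
Q = ΔT/R_total = 143/0.7452
Q = 192 W/m
T_interface = T_inner − Q·ΣR(inner→interface) = 442 − 192×0.6569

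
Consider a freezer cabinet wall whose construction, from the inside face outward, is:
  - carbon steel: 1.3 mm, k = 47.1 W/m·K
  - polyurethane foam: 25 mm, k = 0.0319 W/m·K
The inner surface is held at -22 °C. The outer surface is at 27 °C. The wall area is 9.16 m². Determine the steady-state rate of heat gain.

Using the resistance-network approach (series):
R_carbon steel = L/(kA) = 0.0013/(47.1×9.16) = 3.013×10^-6 K/W
R_polyurethane foam = L/(kA) = 0.025/(0.0319×9.16) = 0.08556 K/W
R_total = 0.08556 K/W
Q = ΔT / R_total = 49 / 0.08556

Q ≈ 573 W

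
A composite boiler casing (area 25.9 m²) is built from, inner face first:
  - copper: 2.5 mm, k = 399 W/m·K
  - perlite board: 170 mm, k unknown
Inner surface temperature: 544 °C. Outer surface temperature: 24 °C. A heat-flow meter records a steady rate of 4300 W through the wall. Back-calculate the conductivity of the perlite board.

Treating each layer as a thermal resistance in series:
R_copper = L/(kA) = 0.0025/(399×25.9) = 2.419×10^-7 K/W
Sum of known resistances R_other = 2.419×10^-7 K/W
Total R = ΔT/Q = 520/4300 = 0.1209 K/W
R_perlite board = R_total − R_other = 0.1209 K/W
k = L/(R·A) = 0.17/(0.1209×25.9)

k ≈ 0.0543 W/(m·K)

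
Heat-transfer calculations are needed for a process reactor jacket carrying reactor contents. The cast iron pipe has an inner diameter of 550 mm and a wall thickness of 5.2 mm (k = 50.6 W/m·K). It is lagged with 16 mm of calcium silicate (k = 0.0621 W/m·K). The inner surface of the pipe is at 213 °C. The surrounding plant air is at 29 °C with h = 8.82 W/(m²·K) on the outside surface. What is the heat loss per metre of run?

Treating each annulus and film as a series resistance:
R_cast iron pipe wall = ln(280.2/275)/(2π×50.6×1) = 5.892×10^-5 K/W
R_calcium silicate = ln(296.2/280.2)/(2π×0.0621×1) = 0.1423 K/W
R_outer film = 1/(h_o·2πr_oL) = 1/(8.82×2π×0.2962×1) = 0.06092 K/W
R_total = 0.2033 K/W
Q = ΔT/R_total = 184/0.2033

q′ ≈ 905 W/m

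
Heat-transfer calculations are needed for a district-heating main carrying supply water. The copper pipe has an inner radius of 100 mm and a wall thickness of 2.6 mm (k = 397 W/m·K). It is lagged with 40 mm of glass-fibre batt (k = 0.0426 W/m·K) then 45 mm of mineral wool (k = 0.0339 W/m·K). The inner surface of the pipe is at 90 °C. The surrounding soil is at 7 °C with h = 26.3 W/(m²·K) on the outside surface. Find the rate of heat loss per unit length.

Treating each annulus and film as a series resistance:
R_copper pipe wall = ln(102.6/100)/(2π×397×1) = 1.029×10^-5 K/W
R_glass-fibre batt = ln(142.6/102.6)/(2π×0.0426×1) = 1.23 K/W
R_mineral wool = ln(187.6/142.6)/(2π×0.0339×1) = 1.288 K/W
R_outer film = 1/(h_o·2πr_oL) = 1/(26.3×2π×0.1876×1) = 0.03226 K/W
R_total = 2.55 K/W
Q = ΔT/R_total = 83/2.55

q′ ≈ 32.6 W/m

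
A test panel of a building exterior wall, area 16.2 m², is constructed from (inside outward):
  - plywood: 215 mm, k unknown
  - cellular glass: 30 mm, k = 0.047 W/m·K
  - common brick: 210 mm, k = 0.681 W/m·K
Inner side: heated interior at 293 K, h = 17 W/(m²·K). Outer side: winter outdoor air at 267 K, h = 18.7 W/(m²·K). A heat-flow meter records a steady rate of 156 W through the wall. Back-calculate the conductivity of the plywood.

Model the wall as resistances in series:
R_inner film = 1/(h_i·A) = 1/(17×16.2) = 0.003631 K/W
R_cellular glass = L/(kA) = 0.03/(0.047×16.2) = 0.0394 K/W
R_common brick = L/(kA) = 0.21/(0.681×16.2) = 0.01904 K/W
R_outer film = 1/(h_o·A) = 1/(18.7×16.2) = 0.003301 K/W
Sum of known resistances R_other = 0.06537 K/W
Total R = ΔT/Q = 26/156 = 0.1667 K/W
R_plywood = R_total − R_other = 0.1013 K/W
k = L/(R·A) = 0.215/(0.1013×16.2)

k ≈ 0.131 W/(m·K)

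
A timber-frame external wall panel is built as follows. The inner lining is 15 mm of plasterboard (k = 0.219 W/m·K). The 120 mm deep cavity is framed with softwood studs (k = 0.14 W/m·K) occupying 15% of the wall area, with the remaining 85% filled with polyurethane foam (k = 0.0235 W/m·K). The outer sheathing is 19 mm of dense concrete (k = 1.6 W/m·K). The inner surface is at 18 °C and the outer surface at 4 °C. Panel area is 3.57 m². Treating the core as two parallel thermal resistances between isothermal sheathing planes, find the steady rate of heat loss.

Q ≈ 16.6 W

Sheathing layers in series; stud and cavity paths in parallel between them.
R_inner = 0.015/(0.219×3.57) = 0.01919 K/W
R_stud  = 0.12/(0.14×0.15×3.57) = 1.601 K/W
R_cav   = 0.12/(0.0235×0.85×3.57) = 1.683 K/W
1/R_core = 1/R_stud + 1/R_cav → R_core = 0.8203 K/W
R_outer = 0.019/(1.6×3.57) = 0.003326 K/W
R_total = 0.8429 K/W
Q = ΔT/R_total = 14/0.8429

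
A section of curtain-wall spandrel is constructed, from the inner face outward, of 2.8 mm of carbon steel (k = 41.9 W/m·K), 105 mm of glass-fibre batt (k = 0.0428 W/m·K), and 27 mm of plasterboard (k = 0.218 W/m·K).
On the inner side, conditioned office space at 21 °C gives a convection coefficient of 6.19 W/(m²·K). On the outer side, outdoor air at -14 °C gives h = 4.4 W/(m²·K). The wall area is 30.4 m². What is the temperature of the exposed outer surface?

T ≈ -11.3 °C

Using the resistance-network approach (series):
R_inner film = 1/(h_i·A) = 1/(6.19×30.4) = 0.005314 K/W
R_carbon steel = L/(kA) = 0.0028/(41.9×30.4) = 2.198×10^-6 K/W
R_glass-fibre batt = L/(kA) = 0.105/(0.0428×30.4) = 0.0807 K/W
R_plasterboard = L/(kA) = 0.027/(0.218×30.4) = 0.004074 K/W
R_outer film = 1/(h_o·A) = 1/(4.4×30.4) = 0.007476 K/W
R_total = 0.09757 K/W;  Q = ΔT/R_total = 35/0.09757 = 358.7 W
T_interface = T_inner − Q·ΣR(inner→interface) = 21 − 359×0.09009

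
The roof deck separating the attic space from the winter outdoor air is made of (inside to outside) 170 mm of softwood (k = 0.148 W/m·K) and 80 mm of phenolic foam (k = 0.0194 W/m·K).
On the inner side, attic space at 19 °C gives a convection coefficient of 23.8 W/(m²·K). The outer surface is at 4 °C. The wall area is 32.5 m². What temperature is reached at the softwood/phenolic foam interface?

T ≈ 15.6 °C

Model the wall as resistances in series:
R_inner film = 1/(h_i·A) = 1/(23.8×32.5) = 0.001293 K/W
R_softwood = L/(kA) = 0.17/(0.148×32.5) = 0.03534 K/W
R_phenolic foam = L/(kA) = 0.08/(0.0194×32.5) = 0.1269 K/W
R_total = 0.1635 K/W;  Q = ΔT/R_total = 15/0.1635 = 91.73 W
T_interface = T_inner − Q·ΣR(inner→interface) = 19 − 91.7×0.03664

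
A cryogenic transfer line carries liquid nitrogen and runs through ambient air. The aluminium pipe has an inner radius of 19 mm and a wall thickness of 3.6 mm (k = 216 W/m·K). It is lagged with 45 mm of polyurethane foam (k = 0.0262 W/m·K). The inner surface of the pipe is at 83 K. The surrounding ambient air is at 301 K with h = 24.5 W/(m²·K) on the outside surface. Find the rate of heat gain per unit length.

q′ ≈ 32.3 W/m

Per-layer cylindrical resistances, series-summed:
R_aluminium pipe wall = ln(22.6/19)/(2π×216×1) = 1.278×10^-4 K/W
R_polyurethane foam = ln(67.6/22.6)/(2π×0.0262×1) = 6.656 K/W
R_outer film = 1/(h_o·2πr_oL) = 1/(24.5×2π×0.0676×1) = 0.0961 K/W
R_total = 6.752 K/W
Q = ΔT/R_total = 218/6.752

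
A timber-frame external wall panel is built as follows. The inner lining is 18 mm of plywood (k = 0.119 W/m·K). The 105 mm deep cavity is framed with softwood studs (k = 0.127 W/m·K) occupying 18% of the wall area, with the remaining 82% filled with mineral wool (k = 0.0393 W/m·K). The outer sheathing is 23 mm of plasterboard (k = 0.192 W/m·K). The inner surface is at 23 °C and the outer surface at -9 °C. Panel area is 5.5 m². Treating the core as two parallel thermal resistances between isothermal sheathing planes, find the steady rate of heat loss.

Sheathing layers in series; stud and cavity paths in parallel between them.
R_inner = 0.018/(0.119×5.5) = 0.0275 K/W
R_stud  = 0.105/(0.127×0.18×5.5) = 0.8351 K/W
R_cav   = 0.105/(0.0393×0.82×5.5) = 0.5924 K/W
1/R_core = 1/R_stud + 1/R_cav → R_core = 0.3466 K/W
R_outer = 0.023/(0.192×5.5) = 0.02178 K/W
R_total = 0.3958 K/W
Q = ΔT/R_total = 32/0.3958

Q ≈ 80.8 W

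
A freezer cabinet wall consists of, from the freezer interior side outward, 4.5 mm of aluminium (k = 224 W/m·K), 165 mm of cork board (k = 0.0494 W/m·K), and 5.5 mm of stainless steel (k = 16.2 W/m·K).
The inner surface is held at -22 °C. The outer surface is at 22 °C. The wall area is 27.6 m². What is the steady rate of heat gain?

Treating each layer as a thermal resistance in series:
R_aluminium = L/(kA) = 0.0045/(224×27.6) = 7.279×10^-7 K/W
R_cork board = L/(kA) = 0.165/(0.0494×27.6) = 0.121 K/W
R_stainless steel = L/(kA) = 0.0055/(16.2×27.6) = 1.23×10^-5 K/W
R_total = 0.121 K/W
Q = ΔT / R_total = 44 / 0.121

Q ≈ 364 W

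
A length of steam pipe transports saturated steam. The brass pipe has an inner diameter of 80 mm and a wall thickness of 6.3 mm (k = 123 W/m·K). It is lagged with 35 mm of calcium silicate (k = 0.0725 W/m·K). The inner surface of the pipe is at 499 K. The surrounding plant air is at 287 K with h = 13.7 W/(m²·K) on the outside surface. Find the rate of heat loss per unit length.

Radial resistances (cylindrical: R_cond = ln(r_o/r_i)/(2πkL), R_conv = 1/(h·2πrL)):
R_brass pipe wall = ln(46.3/40)/(2π×123×1) = 1.893×10^-4 K/W
R_calcium silicate = ln(81.3/46.3)/(2π×0.0725×1) = 1.236 K/W
R_outer film = 1/(h_o·2πr_oL) = 1/(13.7×2π×0.0813×1) = 0.1429 K/W
R_total = 1.379 K/W
Q = ΔT/R_total = 212/1.379

q′ ≈ 154 W/m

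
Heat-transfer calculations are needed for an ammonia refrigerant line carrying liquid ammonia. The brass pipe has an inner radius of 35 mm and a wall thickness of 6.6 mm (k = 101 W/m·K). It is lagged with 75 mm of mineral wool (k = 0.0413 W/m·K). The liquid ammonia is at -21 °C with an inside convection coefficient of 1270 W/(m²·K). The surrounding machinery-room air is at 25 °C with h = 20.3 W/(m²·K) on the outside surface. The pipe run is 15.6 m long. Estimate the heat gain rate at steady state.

For a radial system each layer contributes R = ln(r_out/r_in)/(2πkL); films add R = 1/(hA).
R_inner film = 1/(h_i·2πr₁L) = 1/(1270×2π×0.035×15.6) = 2.295×10^-4 K/W
R_brass pipe wall = ln(41.6/35)/(2π×101×15.6) = 1.745×10^-5 K/W
R_mineral wool = ln(116.6/41.6)/(2π×0.0413×15.6) = 0.2546 K/W
R_outer film = 1/(h_o·2πr_oL) = 1/(20.3×2π×0.1166×15.6) = 0.00431 K/W
R_total = 0.2592 K/W
Q = ΔT/R_total = 46/0.2592

Q ≈ 177 W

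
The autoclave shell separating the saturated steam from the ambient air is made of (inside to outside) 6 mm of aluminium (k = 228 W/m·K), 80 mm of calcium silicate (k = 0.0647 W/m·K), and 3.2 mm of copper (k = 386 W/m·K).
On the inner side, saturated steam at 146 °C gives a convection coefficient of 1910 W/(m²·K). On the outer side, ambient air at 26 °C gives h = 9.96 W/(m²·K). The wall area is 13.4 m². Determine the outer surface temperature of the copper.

Treating each layer as a thermal resistance in series:
R_inner film = 1/(h_i·A) = 1/(1910×13.4) = 3.907×10^-5 K/W
R_aluminium = L/(kA) = 0.006/(228×13.4) = 1.964×10^-6 K/W
R_calcium silicate = L/(kA) = 0.08/(0.0647×13.4) = 0.09227 K/W
R_copper = L/(kA) = 0.0032/(386×13.4) = 6.187×10^-7 K/W
R_outer film = 1/(h_o·A) = 1/(9.96×13.4) = 0.007493 K/W
R_total = 0.09981 K/W;  Q = ΔT/R_total = 120/0.09981 = 1202 W
T_interface = T_inner − Q·ΣR(inner→interface) = 146 − 1200×0.09232

T ≈ 35 °C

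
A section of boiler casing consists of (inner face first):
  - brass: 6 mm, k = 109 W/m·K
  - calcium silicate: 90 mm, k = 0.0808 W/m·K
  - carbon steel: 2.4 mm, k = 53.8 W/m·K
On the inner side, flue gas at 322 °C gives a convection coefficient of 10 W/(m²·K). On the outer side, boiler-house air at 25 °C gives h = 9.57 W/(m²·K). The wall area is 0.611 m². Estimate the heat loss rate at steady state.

Thermal resistances in series:
R_inner film = 1/(h_i·A) = 1/(10×0.611) = 0.1637 K/W
R_brass = L/(kA) = 0.006/(109×0.611) = 9.009×10^-5 K/W
R_calcium silicate = L/(kA) = 0.09/(0.0808×0.611) = 1.823 K/W
R_carbon steel = L/(kA) = 0.0024/(53.8×0.611) = 7.301×10^-5 K/W
R_outer film = 1/(h_o·A) = 1/(9.57×0.611) = 0.171 K/W
R_total = 2.158 K/W
Q = ΔT / R_total = 297 / 2.158

Q ≈ 138 W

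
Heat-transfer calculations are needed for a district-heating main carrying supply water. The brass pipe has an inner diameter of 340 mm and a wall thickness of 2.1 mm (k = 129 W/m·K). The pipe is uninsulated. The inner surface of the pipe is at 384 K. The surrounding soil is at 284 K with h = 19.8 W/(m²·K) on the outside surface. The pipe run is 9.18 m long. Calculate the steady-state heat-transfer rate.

For a radial system each layer contributes R = ln(r_out/r_in)/(2πkL); films add R = 1/(hA).
R_brass pipe wall = ln(172.1/170)/(2π×129×9.18) = 1.65×10^-6 K/W
R_outer film = 1/(h_o·2πr_oL) = 1/(19.8×2π×0.1721×9.18) = 0.005088 K/W
R_total = 0.005089 K/W
Q = ΔT/R_total = 100/0.005089

Q ≈ 19600 W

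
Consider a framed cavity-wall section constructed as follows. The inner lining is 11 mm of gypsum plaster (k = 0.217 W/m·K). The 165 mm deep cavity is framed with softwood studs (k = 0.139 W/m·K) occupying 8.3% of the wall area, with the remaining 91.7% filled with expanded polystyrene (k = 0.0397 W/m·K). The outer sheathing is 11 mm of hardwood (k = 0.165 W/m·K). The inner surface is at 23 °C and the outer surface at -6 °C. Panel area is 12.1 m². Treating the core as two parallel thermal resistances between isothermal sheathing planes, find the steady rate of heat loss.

Q ≈ 98.6 W

Sheathing layers in series; stud and cavity paths in parallel between them.
R_inner = 0.011/(0.217×12.1) = 0.004189 K/W
R_stud  = 0.165/(0.139×0.083×12.1) = 1.182 K/W
R_cav   = 0.165/(0.0397×0.917×12.1) = 0.3746 K/W
1/R_core = 1/R_stud + 1/R_cav → R_core = 0.2844 K/W
R_outer = 0.011/(0.165×12.1) = 0.00551 K/W
R_total = 0.2941 K/W
Q = ΔT/R_total = 29/0.2941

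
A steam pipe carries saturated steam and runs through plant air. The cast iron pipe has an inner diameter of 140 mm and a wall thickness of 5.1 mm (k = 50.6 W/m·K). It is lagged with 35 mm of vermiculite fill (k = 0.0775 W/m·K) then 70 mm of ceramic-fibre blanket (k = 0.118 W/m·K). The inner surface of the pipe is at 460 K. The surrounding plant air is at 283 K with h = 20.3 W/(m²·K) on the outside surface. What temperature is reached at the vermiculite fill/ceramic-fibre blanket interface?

T ≈ 367 K

Per-layer cylindrical resistances, series-summed:
R_cast iron pipe wall = ln(75.1/70)/(2π×50.6×1) = 2.212×10^-4 K/W
R_vermiculite fill = ln(110.1/75.1)/(2π×0.0775×1) = 0.7856 K/W
R_ceramic-fibre blanket = ln(180.1/110.1)/(2π×0.118×1) = 0.6638 K/W
R_outer film = 1/(h_o·2πr_oL) = 1/(20.3×2π×0.1801×1) = 0.04353 K/W
R_total = 1.493 K/W
Q = ΔT/R_total = 177/1.493
Q = 119 W/m
T_interface = T_inner − Q·ΣR(inner→interface) = 460 − 119×0.7859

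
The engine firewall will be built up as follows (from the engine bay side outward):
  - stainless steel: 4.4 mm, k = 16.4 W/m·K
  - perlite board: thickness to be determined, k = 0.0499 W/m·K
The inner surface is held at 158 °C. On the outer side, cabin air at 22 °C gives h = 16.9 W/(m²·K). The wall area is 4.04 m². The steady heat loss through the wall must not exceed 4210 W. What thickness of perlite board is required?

Model the wall as resistances in series:
R_stainless steel = L/(kA) = 0.0044/(16.4×4.04) = 6.641×10^-5 K/W
R_outer film = 1/(h_o·A) = 1/(16.9×4.04) = 0.01465 K/W
Sum of the known resistances R_other = 0.01471 K/W
Required total resistance R_tot = ΔT/Q_allow = 136/4210 = 0.0323 K/W
R_perlite board = R_tot − R_other = 0.01759 K/W
L = R·k·A = 0.01759×0.0499×4.04

L ≈ 3.55 mm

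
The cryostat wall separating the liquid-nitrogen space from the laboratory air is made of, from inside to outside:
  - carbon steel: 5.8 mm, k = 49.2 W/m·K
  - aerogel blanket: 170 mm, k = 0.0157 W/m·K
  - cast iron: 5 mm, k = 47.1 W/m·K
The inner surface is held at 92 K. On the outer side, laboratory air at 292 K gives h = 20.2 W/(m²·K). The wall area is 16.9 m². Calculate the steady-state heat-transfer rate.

Model the wall as resistances in series:
R_carbon steel = L/(kA) = 0.0058/(49.2×16.9) = 6.976×10^-6 K/W
R_aerogel blanket = L/(kA) = 0.17/(0.0157×16.9) = 0.6407 K/W
R_cast iron = L/(kA) = 0.005/(47.1×16.9) = 6.281×10^-6 K/W
R_outer film = 1/(h_o·A) = 1/(20.2×16.9) = 0.002929 K/W
R_total = 0.6437 K/W
Q = ΔT / R_total = 200 / 0.6437

Q ≈ 311 W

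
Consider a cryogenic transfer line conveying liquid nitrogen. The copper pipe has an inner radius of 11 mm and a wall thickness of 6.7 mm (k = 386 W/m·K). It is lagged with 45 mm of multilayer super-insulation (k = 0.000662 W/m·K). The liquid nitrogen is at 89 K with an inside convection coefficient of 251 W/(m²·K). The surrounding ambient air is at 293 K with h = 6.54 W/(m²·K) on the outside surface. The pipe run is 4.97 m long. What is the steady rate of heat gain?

Q ≈ 3.33 W

For a radial system each layer contributes R = ln(r_out/r_in)/(2πkL); films add R = 1/(hA).
R_inner film = 1/(h_i·2πr₁L) = 1/(251×2π×0.011×4.97) = 0.0116 K/W
R_copper pipe wall = ln(17.7/11)/(2π×386×4.97) = 3.946×10^-5 K/W
R_multilayer super-insulation = ln(62.7/17.7)/(2π×0.000662×4.97) = 61.18 K/W
R_outer film = 1/(h_o·2πr_oL) = 1/(6.54×2π×0.0627×4.97) = 0.07809 K/W
R_total = 61.27 K/W
Q = ΔT/R_total = 204/61.27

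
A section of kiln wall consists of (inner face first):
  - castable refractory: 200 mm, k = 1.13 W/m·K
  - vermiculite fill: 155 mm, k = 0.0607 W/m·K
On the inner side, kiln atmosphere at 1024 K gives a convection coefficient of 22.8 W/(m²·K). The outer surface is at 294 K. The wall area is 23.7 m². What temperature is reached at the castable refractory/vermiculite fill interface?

T ≈ 966 K

Series thermal resistances:
R_inner film = 1/(h_i·A) = 1/(22.8×23.7) = 0.001851 K/W
R_castable refractory = L/(kA) = 0.2/(1.13×23.7) = 0.007468 K/W
R_vermiculite fill = L/(kA) = 0.155/(0.0607×23.7) = 0.1077 K/W
R_total = 0.1171 K/W;  Q = ΔT/R_total = 730/0.1171 = 6236 W
T_interface = T_inner − Q·ΣR(inner→interface) = 1024 − 6240×0.009319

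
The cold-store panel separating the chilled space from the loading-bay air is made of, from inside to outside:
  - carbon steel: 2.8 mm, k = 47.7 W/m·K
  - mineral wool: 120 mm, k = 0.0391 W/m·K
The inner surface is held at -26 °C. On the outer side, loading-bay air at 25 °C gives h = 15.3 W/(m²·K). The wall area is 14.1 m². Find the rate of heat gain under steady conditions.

Q ≈ 229 W

Thermal resistances in series:
R_carbon steel = L/(kA) = 0.0028/(47.7×14.1) = 4.163×10^-6 K/W
R_mineral wool = L/(kA) = 0.12/(0.0391×14.1) = 0.2177 K/W
R_outer film = 1/(h_o·A) = 1/(15.3×14.1) = 0.004635 K/W
R_total = 0.2223 K/W
Q = ΔT / R_total = 51 / 0.2223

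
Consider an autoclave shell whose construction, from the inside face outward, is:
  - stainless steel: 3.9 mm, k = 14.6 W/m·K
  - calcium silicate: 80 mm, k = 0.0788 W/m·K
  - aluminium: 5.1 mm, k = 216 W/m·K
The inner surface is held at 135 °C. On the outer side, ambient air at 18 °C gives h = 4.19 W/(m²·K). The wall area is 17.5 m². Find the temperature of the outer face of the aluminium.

Thermal resistances in series:
R_stainless steel = L/(kA) = 0.0039/(14.6×17.5) = 1.526×10^-5 K/W
R_calcium silicate = L/(kA) = 0.08/(0.0788×17.5) = 0.05801 K/W
R_aluminium = L/(kA) = 0.0051/(216×17.5) = 1.349×10^-6 K/W
R_outer film = 1/(h_o·A) = 1/(4.19×17.5) = 0.01364 K/W
R_total = 0.07167 K/W;  Q = ΔT/R_total = 117/0.07167 = 1633 W
T_interface = T_inner − Q·ΣR(inner→interface) = 135 − 1630×0.05803

T ≈ 40.3 °C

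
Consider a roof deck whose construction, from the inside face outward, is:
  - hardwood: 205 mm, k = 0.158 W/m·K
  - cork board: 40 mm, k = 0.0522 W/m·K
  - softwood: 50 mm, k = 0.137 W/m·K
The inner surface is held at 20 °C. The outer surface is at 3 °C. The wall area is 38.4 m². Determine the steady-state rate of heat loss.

Series thermal resistances:
R_hardwood = L/(kA) = 0.205/(0.158×38.4) = 0.03379 K/W
R_cork board = L/(kA) = 0.04/(0.0522×38.4) = 0.01996 K/W
R_softwood = L/(kA) = 0.05/(0.137×38.4) = 0.009504 K/W
R_total = 0.06325 K/W
Q = ΔT / R_total = 17 / 0.06325

Q ≈ 269 W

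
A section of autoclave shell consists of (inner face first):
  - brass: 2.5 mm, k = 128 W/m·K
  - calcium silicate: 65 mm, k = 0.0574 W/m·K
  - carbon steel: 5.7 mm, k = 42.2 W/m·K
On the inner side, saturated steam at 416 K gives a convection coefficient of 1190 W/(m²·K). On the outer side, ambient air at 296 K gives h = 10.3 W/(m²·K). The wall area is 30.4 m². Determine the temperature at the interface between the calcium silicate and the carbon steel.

Thermal resistances in series:
R_inner film = 1/(h_i·A) = 1/(1190×30.4) = 2.764×10^-5 K/W
R_brass = L/(kA) = 0.0025/(128×30.4) = 6.425×10^-7 K/W
R_calcium silicate = L/(kA) = 0.065/(0.0574×30.4) = 0.03725 K/W
R_carbon steel = L/(kA) = 0.0057/(42.2×30.4) = 4.443×10^-6 K/W
R_outer film = 1/(h_o·A) = 1/(10.3×30.4) = 0.003194 K/W
R_total = 0.04048 K/W;  Q = ΔT/R_total = 120/0.04048 = 2965 W
T_interface = T_inner − Q·ΣR(inner→interface) = 416 − 2960×0.03728

T ≈ 305 K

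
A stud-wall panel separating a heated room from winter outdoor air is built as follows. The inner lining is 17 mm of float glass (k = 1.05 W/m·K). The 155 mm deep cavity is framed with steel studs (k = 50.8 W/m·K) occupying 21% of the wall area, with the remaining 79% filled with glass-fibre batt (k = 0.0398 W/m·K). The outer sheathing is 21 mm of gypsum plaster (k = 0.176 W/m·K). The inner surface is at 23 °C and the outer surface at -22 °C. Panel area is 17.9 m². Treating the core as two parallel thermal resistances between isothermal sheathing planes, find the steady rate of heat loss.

Sheathing layers in series; stud and cavity paths in parallel between them.
R_inner = 0.017/(1.05×17.9) = 9.045×10^-4 K/W
R_stud  = 0.155/(50.8×0.21×17.9) = 8.117×10^-4 K/W
R_cav   = 0.155/(0.0398×0.79×17.9) = 0.2754 K/W
1/R_core = 1/R_stud + 1/R_cav → R_core = 8.093×10^-4 K/W
R_outer = 0.021/(0.176×17.9) = 0.006666 K/W
R_total = 0.00838 K/W
Q = ΔT/R_total = 45/0.00838

Q ≈ 5370 W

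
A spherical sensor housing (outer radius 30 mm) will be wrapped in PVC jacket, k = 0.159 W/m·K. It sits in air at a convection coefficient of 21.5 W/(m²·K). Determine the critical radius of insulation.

For a sphere r_cr = 2k/h = 2×0.159/21.5
r_cr = 14.8 mm; since the bare radius (30 mm) is above r_cr, any added insulation will reduce heat loss.

r_cr ≈ 14.8 mm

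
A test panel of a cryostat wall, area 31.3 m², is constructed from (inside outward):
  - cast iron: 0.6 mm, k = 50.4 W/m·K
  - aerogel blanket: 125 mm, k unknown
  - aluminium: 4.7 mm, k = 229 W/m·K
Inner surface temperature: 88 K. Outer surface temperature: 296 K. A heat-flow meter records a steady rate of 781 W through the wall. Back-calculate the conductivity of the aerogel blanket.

Series thermal resistances:
R_cast iron = L/(kA) = 0.0006/(50.4×31.3) = 3.803×10^-7 K/W
R_aluminium = L/(kA) = 0.0047/(229×31.3) = 6.557×10^-7 K/W
Sum of known resistances R_other = 1.036×10^-6 K/W
Total R = ΔT/Q = 208/781 = 0.2663 K/W
R_aerogel blanket = R_total − R_other = 0.2663 K/W
k = L/(R·A) = 0.125/(0.2663×31.3)

k ≈ 0.015 W/(m·K)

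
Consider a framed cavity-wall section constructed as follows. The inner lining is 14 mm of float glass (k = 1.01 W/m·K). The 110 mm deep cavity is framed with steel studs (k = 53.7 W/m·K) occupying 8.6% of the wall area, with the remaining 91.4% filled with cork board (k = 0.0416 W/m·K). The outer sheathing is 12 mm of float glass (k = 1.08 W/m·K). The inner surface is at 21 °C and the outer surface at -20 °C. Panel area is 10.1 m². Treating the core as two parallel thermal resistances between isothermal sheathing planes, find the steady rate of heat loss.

Sheathing layers in series; stud and cavity paths in parallel between them.
R_inner = 0.014/(1.01×10.1) = 0.001372 K/W
R_stud  = 0.11/(53.7×0.086×10.1) = 0.002358 K/W
R_cav   = 0.11/(0.0416×0.914×10.1) = 0.2864 K/W
1/R_core = 1/R_stud + 1/R_cav → R_core = 0.002339 K/W
R_outer = 0.012/(1.08×10.1) = 0.0011 K/W
R_total = 0.004812 K/W
Q = ΔT/R_total = 41/0.004812

Q ≈ 8520 W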